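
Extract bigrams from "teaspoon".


Word: "teaspoon" (length 8)
Number of bigrams = 8 - 2 + 1 = 7
  Position 0: "te"
  Position 1: "ea"
  Position 2: "as"
  Position 3: "sp"
  Position 4: "po"
  Position 5: "oo"
  Position 6: "on"
Bigrams = "te", "ea", "as", "sp", "po", "oo", "on"


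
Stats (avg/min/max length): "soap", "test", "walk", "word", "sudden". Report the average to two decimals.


Lengths: "soap"=4, "test"=4, "walk"=4, "word"=4, "sudden"=6
Sum = 22, Count = 5
Average = 22/5 = 4.40
= avg=4.40, min=4, max=6


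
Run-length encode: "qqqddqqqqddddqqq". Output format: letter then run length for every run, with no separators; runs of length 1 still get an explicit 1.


String: "qqqddqqqqddddqqq"
Scanning for consecutive runs:
  'q' x 3
  'd' x 2
  'q' x 4
  'd' x 4
  'q' x 3
RLE = "q3d2q4d4q3"


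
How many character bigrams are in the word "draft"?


Word: "draft" (length 5)
Number of 2-grams = length - 2 + 1 = 5 - 2 + 1
= 4


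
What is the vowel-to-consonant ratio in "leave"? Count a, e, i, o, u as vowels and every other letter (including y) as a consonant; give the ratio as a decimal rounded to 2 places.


Word: "leave"
Vowels (a,e,i,o,u): 3
Consonants: 2
Ratio = 3/2
= 1.50


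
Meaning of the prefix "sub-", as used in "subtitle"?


Prefix: sub-
Example: subtitle (sub- + title)
Meaning = under / below


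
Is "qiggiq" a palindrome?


Word: "qiggiq"
Reversed: "qiggiq"
Forward == Backward? qiggiq == qiggiq
Palindrome = Yes


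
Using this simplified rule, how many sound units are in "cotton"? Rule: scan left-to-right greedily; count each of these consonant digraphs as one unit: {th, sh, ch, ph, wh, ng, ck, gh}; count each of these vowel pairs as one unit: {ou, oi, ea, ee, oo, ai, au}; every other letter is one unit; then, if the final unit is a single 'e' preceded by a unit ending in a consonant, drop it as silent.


Word: "cotton" (6 letters)
Left-to-right scan:
  1. 'c' (letter)
  2. 'o' (letter)
  3. 't' (letter)
  4. 't' (letter)
  5. 'o' (letter)
  6. 'n' (letter)
Units from scan: 6
Sound units = 6 units


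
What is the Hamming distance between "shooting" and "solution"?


Comparing character by character (same length = 8):
  Pos 0: 's' vs 's' =
  Pos 1: 'h' vs 'o' !=
  Pos 2: 'o' vs 'l' !=
  Pos 3: 'o' vs 'u' !=
  Pos 4: 't' vs 't' =
  Pos 5: 'i' vs 'i' =
  Pos 6: 'n' vs 'o' !=
  Pos 7: 'g' vs 'n' !=
Hamming distance = 5


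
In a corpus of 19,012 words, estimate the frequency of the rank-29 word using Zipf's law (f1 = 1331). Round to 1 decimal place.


Zipf's law: f(r) = f(1) / r
f(1) = 1331
f(29) = 1331 / 29
= 45.9 occurrences


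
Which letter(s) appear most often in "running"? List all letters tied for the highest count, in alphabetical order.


Word: "running"
Letter counts:
  'g': 1
  'i': 1
  'n': 3
  'r': 1
  'u': 1
Maximum count = 3
Most frequent = 'n' (3 times each)


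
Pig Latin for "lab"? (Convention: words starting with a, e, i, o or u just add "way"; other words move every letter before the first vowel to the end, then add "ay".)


Word: "lab"
Starts with consonant(s) → move to end, add 'ay'
Consonant cluster: "l"
Pig Latin = "ablay"


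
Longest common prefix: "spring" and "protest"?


Word 1: "spring"
Word 2: "protest"
Comparing from start:
  Pos 0: 's' != 'p' (stop)
LCP = "" (length 0)


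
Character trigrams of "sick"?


Word: "sick" (length 4)
Number of trigrams = 4 - 3 + 1 = 2
  Position 0: "sic"
  Position 1: "ick"
Trigrams = "sic", "ick"


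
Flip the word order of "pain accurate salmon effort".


Original: "pain accurate salmon effort"
Words (1..n): pain | accurate | salmon | effort
Reversed (n..1): effort | salmon | accurate | pain
Result = "effort salmon accurate pain"


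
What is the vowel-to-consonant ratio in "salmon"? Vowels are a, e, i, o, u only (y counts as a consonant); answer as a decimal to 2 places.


Word: "salmon"
Vowels (a,e,i,o,u): 2
Consonants: 4
Ratio = 2/4
= 0.50


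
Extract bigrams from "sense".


Word: "sense" (length 5)
Number of bigrams = 5 - 2 + 1 = 4
  Position 0: "se"
  Position 1: "en"
  Position 2: "ns"
  Position 3: "se"
Bigrams = "se", "en", "ns", "se"


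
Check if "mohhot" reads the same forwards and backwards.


Word: "mohhot"
Reversed: "tohhom"
Forward == Backward? mohhot != tohhom
Palindrome = No


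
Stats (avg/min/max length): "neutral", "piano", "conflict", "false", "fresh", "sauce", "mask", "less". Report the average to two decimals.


Lengths: "neutral"=7, "piano"=5, "conflict"=8, "false"=5, "fresh"=5, "sauce"=5, "mask"=4, "less"=4
Sum = 43, Count = 8
Average = 43/8 = 5.38
= avg=5.38, min=4, max=8


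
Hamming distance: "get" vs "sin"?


Comparing character by character (same length = 3):
  Pos 0: 'g' vs 's' !=
  Pos 1: 'e' vs 'i' !=
  Pos 2: 't' vs 'n' !=
Hamming distance = 3


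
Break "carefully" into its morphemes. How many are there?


Word: "carefully"
Morphemes: care | -ful | -ly
Each morpheme carries meaning
= 3 morphemes


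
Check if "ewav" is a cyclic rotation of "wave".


Word: "wave", Candidate: "ewav"
Method: check if candidate is substring of word+word
"wavewave" contains "ewav"? Yes
Is rotation = Yes


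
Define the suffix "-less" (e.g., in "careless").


Suffix: -less
Example: careless (care + -less)
Meaning = without


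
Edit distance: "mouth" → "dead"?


Word 1: "mouth" (length 5)
Word 2: "dead" (length 4)
One optimal edit sequence (insert/delete/substitute each cost 1):
  1. delete 'm'  (+1)
  2. substitute 'o' -> 'd'  (+1)
  3. substitute 'u' -> 'e'  (+1)
  4. substitute 't' -> 'a'  (+1)
  5. substitute 'h' -> 'd'  (+1)
Total edit operations: 5
Edit distance = 5


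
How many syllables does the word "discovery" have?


Word: "discovery"
Syllable breakdown: dis · cov · er · y
Counting: 4 parts
= 4 syllables


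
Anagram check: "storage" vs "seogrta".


Word 1: "storage" → sorted: aegorst
Word 2: "seogrta" → sorted: aegorst
Same letters? aegorst == aegorst
Anagram = Yes


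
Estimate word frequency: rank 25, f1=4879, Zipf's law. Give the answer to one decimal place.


Zipf's law: f(r) = f(1) / r
f(1) = 4879
f(25) = 4879 / 25
= 195.2 occurrences


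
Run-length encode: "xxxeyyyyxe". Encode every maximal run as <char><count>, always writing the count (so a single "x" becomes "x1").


String: "xxxeyyyyxe"
Scanning for consecutive runs:
  'x' x 3
  'e' x 1
  'y' x 4
  'x' x 1
  'e' x 1
RLE = "x3e1y4x1e1"


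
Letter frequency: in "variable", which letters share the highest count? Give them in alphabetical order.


Word: "variable"
Letter counts:
  'a': 2
  'b': 1
  'e': 1
  'i': 1
  'l': 1
  'r': 1
  'v': 1
Maximum count = 2
Most frequent = 'a' (2 times each)


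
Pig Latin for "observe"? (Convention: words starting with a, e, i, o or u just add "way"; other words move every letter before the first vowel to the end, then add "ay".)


Word: "observe"
Starts with vowel → add 'way'
Pig Latin = "observeway"


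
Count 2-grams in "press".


Word: "press" (length 5)
Number of 2-grams = length - 2 + 1 = 5 - 2 + 1
= 4


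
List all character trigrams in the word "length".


Word: "length" (length 6)
Number of trigrams = 6 - 3 + 1 = 4
  Position 0: "len"
  Position 1: "eng"
  Position 2: "ngt"
  Position 3: "gth"
Trigrams = "len", "eng", "ngt", "gth"


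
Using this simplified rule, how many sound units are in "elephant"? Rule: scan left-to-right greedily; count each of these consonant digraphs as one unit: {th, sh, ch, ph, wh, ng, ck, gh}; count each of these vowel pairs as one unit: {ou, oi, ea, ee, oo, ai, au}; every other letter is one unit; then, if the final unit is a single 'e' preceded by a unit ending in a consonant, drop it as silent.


Word: "elephant" (8 letters)
Left-to-right scan:
  1. 'e' (letter)
  2. 'l' (letter)
  3. 'e' (letter)
  4. 'ph' (digraph)
  5. 'a' (letter)
  6. 'n' (letter)
  7. 't' (letter)
Units from scan: 7
Sound units = 7 units


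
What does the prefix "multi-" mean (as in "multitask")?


Prefix: multi-
As in: multitask -> multi- + task
Meaning = many


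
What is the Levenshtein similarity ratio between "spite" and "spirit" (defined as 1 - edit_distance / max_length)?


Word 1: "spite" (length 5)
Word 2: "spirit" (length 6)
One optimal edit sequence:
  1. keep 's'
  2. keep 'p'
  3. keep 'i'
  4. insert 'r'  (+1)
  5. substitute 't' -> 'i'  (+1)
  6. substitute 'e' -> 't'  (+1)
Edit distance = 3
Max length = max(5, 6) = 6
Similarity = 1 - 3/6
= 0.5000


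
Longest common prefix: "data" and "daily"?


Word 1: "data"
Word 2: "daily"
Comparing from start:
  Pos 0: 'd' == 'd'
  Pos 1: 'a' == 'a'
  Pos 2: 't' != 'i' (stop)
LCP = "da" (length 2)


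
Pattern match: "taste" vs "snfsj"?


Pattern of "taste": [0, 1, 2, 0, 3]
Pattern of "snfsj": [0, 1, 2, 0, 3]
Patterns match
Same pattern = Yes


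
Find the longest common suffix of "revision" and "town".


Word 1: "revision"
Word 2: "town"
Comparing from end:
  Pos -1: 'n' == 'n'
  Pos -2: 'o' != 'w' (stop)
LCS = "n" (length 1)


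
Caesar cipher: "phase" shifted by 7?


Word: "phase"
Shift: 7
Each letter → (letter + shift) mod 26:
  'p' (15) + 7 = 22 → 'w'
  'h' (7) + 7 = 14 → 'o'
  'a' (0) + 7 = 7 → 'h'
  's' (18) + 7 = 25 → 'z'
  'e' (4) + 7 = 11 → 'l'
Result = "wohzl"


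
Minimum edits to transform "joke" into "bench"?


Word 1: "joke" (length 4)
Word 2: "bench" (length 5)
One optimal edit sequence (insert/delete/substitute each cost 1):
  1. insert 'b'  (+1)
  2. substitute 'j' -> 'e'  (+1)
  3. substitute 'o' -> 'n'  (+1)
  4. substitute 'k' -> 'c'  (+1)
  5. substitute 'e' -> 'h'  (+1)
Total edit operations: 5
Edit distance = 5


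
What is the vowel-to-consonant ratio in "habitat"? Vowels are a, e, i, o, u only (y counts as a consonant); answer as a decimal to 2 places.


Word: "habitat"
Vowels (a,e,i,o,u): 3
Consonants: 4
Ratio = 3/4
= 0.75


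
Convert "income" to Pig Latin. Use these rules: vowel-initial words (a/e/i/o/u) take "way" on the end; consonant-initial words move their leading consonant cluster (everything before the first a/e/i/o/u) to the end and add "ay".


Word: "income"
Starts with vowel → add 'way'
Pig Latin = "incomeway"


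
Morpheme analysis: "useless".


Word: "useless"
Morphemes: use | -less
Each morpheme carries meaning
= 2 morphemes


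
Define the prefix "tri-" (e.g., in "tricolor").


Prefix: tri-
Example: tricolor (tri- + color)
Meaning = three


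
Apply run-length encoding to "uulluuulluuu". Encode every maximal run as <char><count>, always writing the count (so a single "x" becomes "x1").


String: "uulluuulluuu"
Scanning for consecutive runs:
  'u' x 2
  'l' x 2
  'u' x 3
  'l' x 2
  'u' x 3
RLE = "u2l2u3l2u3"


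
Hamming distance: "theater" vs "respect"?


Comparing character by character (same length = 7):
  Pos 0: 't' vs 'r' !=
  Pos 1: 'h' vs 'e' !=
  Pos 2: 'e' vs 's' !=
  Pos 3: 'a' vs 'p' !=
  Pos 4: 't' vs 'e' !=
  Pos 5: 'e' vs 'c' !=
  Pos 6: 'r' vs 't' !=
Hamming distance = 7


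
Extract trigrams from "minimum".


Word: "minimum" (length 7)
Number of trigrams = 7 - 3 + 1 = 5
  Position 0: "min"
  Position 1: "ini"
  Position 2: "nim"
  Position 3: "imu"
  Position 4: "mum"
Trigrams = "min", "ini", "nim", "imu", "mum"


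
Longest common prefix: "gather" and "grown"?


Word 1: "gather"
Word 2: "grown"
Comparing from start:
  Pos 0: 'g' == 'g'
  Pos 1: 'a' != 'r' (stop)
LCP = "g" (length 1)


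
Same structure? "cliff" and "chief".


Pattern of "cliff": [0, 1, 2, 3, 3]
Pattern of "chief": [0, 1, 2, 3, 4]
Patterns do not match
Same pattern = No


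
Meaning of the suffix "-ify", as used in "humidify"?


Suffix: -ify
Example: humidify (humid + -ify)
Meaning = to make


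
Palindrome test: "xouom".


Word: "xouom"
Reversed: "mouox"
Forward == Backward? xouom != mouox
Palindrome = No


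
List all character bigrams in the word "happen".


Word: "happen" (length 6)
Number of bigrams = 6 - 2 + 1 = 5
  Position 0: "ha"
  Position 1: "ap"
  Position 2: "pp"
  Position 3: "pe"
  Position 4: "en"
Bigrams = "ha", "ap", "pp", "pe", "en"


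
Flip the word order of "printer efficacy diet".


Original: "printer efficacy diet"
Words (1..n): printer | efficacy | diet
Reversed (n..1): diet | efficacy | printer
Result = "diet efficacy printer"


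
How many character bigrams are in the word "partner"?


Word: "partner" (length 7)
Number of 2-grams = length - 2 + 1 = 7 - 2 + 1
= 6


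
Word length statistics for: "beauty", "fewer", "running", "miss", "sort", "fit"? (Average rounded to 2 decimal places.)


Lengths: "beauty"=6, "fewer"=5, "running"=7, "miss"=4, "sort"=4, "fit"=3
Sum = 29, Count = 6
Average = 29/6 = 4.83
= avg=4.83, min=3, max=7


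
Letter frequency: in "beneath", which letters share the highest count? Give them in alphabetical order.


Word: "beneath"
Letter counts:
  'a': 1
  'b': 1
  'e': 2
  'h': 1
  'n': 1
  't': 1
Maximum count = 2
Most frequent = 'e' (2 times each)


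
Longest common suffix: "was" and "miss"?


Word 1: "was"
Word 2: "miss"
Comparing from end:
  Pos -1: 's' == 's'
  Pos -2: 'a' != 's' (stop)
LCS = "s" (length 1)


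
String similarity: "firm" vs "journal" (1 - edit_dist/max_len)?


Word 1: "firm" (length 4)
Word 2: "journal" (length 7)
One optimal edit sequence:
  1. insert 'j'  (+1)
  2. substitute 'f' -> 'o'  (+1)
  3. substitute 'i' -> 'u'  (+1)
  4. keep 'r'
  5. insert 'n'  (+1)
  6. insert 'a'  (+1)
  7. substitute 'm' -> 'l'  (+1)
Edit distance = 6
Max length = max(4, 7) = 7
Similarity = 1 - 6/7
= 0.1429


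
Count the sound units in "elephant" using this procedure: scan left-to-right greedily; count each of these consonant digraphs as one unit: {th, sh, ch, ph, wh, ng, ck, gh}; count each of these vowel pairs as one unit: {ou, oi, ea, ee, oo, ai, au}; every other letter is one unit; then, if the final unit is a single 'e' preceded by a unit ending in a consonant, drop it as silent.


Word: "elephant" (8 letters)
Left-to-right scan:
  (1) 'e' (letter)
  (2) 'l' (letter)
  (3) 'e' (letter)
  (4) 'ph' (digraph)
  (5) 'a' (letter)
  (6) 'n' (letter)
  (7) 't' (letter)
Units from scan: 7
Sound units = 7 units


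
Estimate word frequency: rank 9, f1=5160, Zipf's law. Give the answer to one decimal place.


Zipf's law: f(r) = f(1) / r
f(1) = 5160
f(9) = 5160 / 9
= 573.3 occurrences


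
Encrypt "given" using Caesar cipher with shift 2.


Word: "given"
Shift: 2
Each letter → (letter + shift) mod 26:
  'g' (6) + 2 = 8 → 'i'
  'i' (8) + 2 = 10 → 'k'
  'v' (21) + 2 = 23 → 'x'
  'e' (4) + 2 = 6 → 'g'
  'n' (13) + 2 = 15 → 'p'
Result = "ikxgp"


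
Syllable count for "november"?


Word: "november"
Syllable breakdown: no | vem | ber
Counting: 3 parts
= 3 syllables


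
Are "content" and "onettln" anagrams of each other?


Word 1: "content" → sorted: cennott
Word 2: "onettln" → sorted: elnnott
Same letters? cennott != elnnott
Anagram = No


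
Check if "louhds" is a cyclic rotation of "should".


Word: "should", Candidate: "louhds"
Method: check if candidate is substring of word+word
"shouldshould" contains "louhds"? No
Is rotation = No


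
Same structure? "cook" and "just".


Pattern of "cook": [0, 1, 1, 2]
Pattern of "just": [0, 1, 2, 3]
Patterns do not match
Same pattern = No


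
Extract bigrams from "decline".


Word: "decline" (length 7)
Number of bigrams = 7 - 2 + 1 = 6
  Position 0: "de"
  Position 1: "ec"
  Position 2: "cl"
  Position 3: "li"
  Position 4: "in"
  Position 5: "ne"
Bigrams = "de", "ec", "cl", "li", "in", "ne"


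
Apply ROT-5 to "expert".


Word: "expert"
Shift: 5
Each letter → (letter + shift) mod 26:
  'e' (4) + 5 = 9 → 'j'
  'x' (23) + 5 = 2 → 'c'
  'p' (15) + 5 = 20 → 'u'
  'e' (4) + 5 = 9 → 'j'
  'r' (17) + 5 = 22 → 'w'
  't' (19) + 5 = 24 → 'y'
Result = "jcujwy"


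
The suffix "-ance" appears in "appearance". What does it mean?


Suffix: -ance
Example: appearance = appear + -ance
Meaning = state of


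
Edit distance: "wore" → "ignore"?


Word 1: "wore" (length 4)
Word 2: "ignore" (length 6)
One optimal edit sequence (insert/delete/substitute each cost 1):
  1. insert 'i'  (+1)
  2. insert 'g'  (+1)
  3. substitute 'w' -> 'n'  (+1)
  4. keep 'o'
  5. keep 'r'
  6. keep 'e'
Total edit operations: 3
Edit distance = 3


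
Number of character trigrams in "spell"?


Word: "spell" (length 5)
Number of 3-grams = length - 3 + 1 = 5 - 3 + 1
= 3


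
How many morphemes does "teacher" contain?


Word: "teacher"
Morphemes: teach + -er
Each morpheme carries meaning
= 2 morphemes


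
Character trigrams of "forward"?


Word: "forward" (length 7)
Number of trigrams = 7 - 3 + 1 = 5
  Position 0: "for"
  Position 1: "orw"
  Position 2: "rwa"
  Position 3: "war"
  Position 4: "ard"
Trigrams = "for", "orw", "rwa", "war", "ard"


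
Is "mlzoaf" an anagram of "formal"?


Word 1: "formal" → sorted: aflmor
Word 2: "mlzoaf" → sorted: aflmoz
Same letters? aflmor != aflmoz
Anagram = No


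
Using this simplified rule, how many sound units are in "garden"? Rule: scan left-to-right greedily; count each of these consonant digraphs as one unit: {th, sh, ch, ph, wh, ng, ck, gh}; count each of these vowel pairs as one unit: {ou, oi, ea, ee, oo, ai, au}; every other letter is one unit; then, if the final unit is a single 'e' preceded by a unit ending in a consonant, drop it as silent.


Word: "garden" (6 letters)
Left-to-right scan:
  1. 'g' (letter)
  2. 'a' (letter)
  3. 'r' (letter)
  4. 'd' (letter)
  5. 'e' (letter)
  6. 'n' (letter)
Units from scan: 6
Sound units = 6 units


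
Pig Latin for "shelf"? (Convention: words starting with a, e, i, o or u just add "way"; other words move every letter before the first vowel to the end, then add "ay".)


Word: "shelf"
Starts with consonant(s) → move to end, add 'ay'
Consonant cluster: "sh"
Pig Latin = "elfshay"


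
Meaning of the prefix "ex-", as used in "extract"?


Prefix: ex-
As in: extract -> ex- + tract
Meaning = out / former


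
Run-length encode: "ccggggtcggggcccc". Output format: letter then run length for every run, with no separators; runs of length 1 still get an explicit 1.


String: "ccggggtcggggcccc"
Scanning for consecutive runs:
  'c' x 2
  'g' x 4
  't' x 1
  'c' x 1
  'g' x 4
  'c' x 4
RLE = "c2g4t1c1g4c4"


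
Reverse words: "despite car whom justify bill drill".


Original: "despite car whom justify bill drill"
Words (1..n): despite | car | whom | justify | bill | drill
Reversed (n..1): drill | bill | justify | whom | car | despite
Result = "drill bill justify whom car despite"


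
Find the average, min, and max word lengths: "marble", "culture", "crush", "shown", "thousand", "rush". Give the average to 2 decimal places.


Lengths: "marble"=6, "culture"=7, "crush"=5, "shown"=5, "thousand"=8, "rush"=4
Sum = 35, Count = 6
Average = 35/6 = 5.83
= avg=5.83, min=4, max=8


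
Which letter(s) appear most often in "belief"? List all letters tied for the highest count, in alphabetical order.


Word: "belief"
Letter counts:
  'b': 1
  'e': 2
  'f': 1
  'i': 1
  'l': 1
Maximum count = 2
Most frequent = 'e' (2 times each)


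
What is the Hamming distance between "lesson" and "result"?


Comparing character by character (same length = 6):
  Pos 0: 'l' vs 'r' !=
  Pos 1: 'e' vs 'e' =
  Pos 2: 's' vs 's' =
  Pos 3: 's' vs 'u' !=
  Pos 4: 'o' vs 'l' !=
  Pos 5: 'n' vs 't' !=
Hamming distance = 4


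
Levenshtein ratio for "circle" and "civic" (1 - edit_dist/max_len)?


Word 1: "circle" (length 6)
Word 2: "civic" (length 5)
One optimal edit sequence:
  1. keep 'c'
  2. keep 'i'
  3. delete 'r'  (+1)
  4. substitute 'c' -> 'v'  (+1)
  5. substitute 'l' -> 'i'  (+1)
  6. substitute 'e' -> 'c'  (+1)
Edit distance = 4
Max length = max(6, 5) = 6
Similarity = 1 - 4/6
= 0.3333


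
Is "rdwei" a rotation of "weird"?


Word: "weird", Candidate: "rdwei"
Method: check if candidate is substring of word+word
"weirdweird" contains "rdwei"? Yes
Is rotation = Yes


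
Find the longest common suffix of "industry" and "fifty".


Word 1: "industry"
Word 2: "fifty"
Comparing from end:
  Pos -1: 'y' == 'y'
  Pos -2: 'r' != 't' (stop)
LCS = "y" (length 1)


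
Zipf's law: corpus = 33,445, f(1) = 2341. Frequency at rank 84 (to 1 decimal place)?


Zipf's law: f(r) = f(1) / r
f(1) = 2341
f(84) = 2341 / 84
= 27.9 occurrences


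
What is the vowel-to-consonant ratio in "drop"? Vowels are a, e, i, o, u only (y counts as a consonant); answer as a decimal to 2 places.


Word: "drop"
Vowels (a,e,i,o,u): 1
Consonants: 3
Ratio = 1/3
= 0.33


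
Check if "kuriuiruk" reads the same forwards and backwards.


Word: "kuriuiruk"
Reversed: "kuriuiruk"
Forward == Backward? kuriuiruk == kuriuiruk
Palindrome = Yes


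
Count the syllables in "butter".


Word: "butter"
Syllable breakdown: but · ter
Counting: 2 parts
= 2 syllables


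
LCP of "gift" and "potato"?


Word 1: "gift"
Word 2: "potato"
Comparing from start:
  Pos 0: 'g' != 'p' (stop)
LCP = "" (length 0)


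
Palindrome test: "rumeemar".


Word: "rumeemar"
Reversed: "rameemur"
Forward == Backward? rumeemar != rameemur
Palindrome = No


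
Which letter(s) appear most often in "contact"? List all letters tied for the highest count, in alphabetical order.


Word: "contact"
Letter counts:
  'a': 1
  'c': 2
  'n': 1
  'o': 1
  't': 2
Maximum count = 2
Most frequent = 'c', 't' (2 times each)


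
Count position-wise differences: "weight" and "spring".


Comparing character by character (same length = 6):
  Pos 0: 'w' vs 's' !=
  Pos 1: 'e' vs 'p' !=
  Pos 2: 'i' vs 'r' !=
  Pos 3: 'g' vs 'i' !=
  Pos 4: 'h' vs 'n' !=
  Pos 5: 't' vs 'g' !=
Hamming distance = 6


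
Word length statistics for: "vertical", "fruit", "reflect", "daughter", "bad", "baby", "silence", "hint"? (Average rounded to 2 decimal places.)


Lengths: "vertical"=8, "fruit"=5, "reflect"=7, "daughter"=8, "bad"=3, "baby"=4, "silence"=7, "hint"=4
Sum = 46, Count = 8
Average = 46/8 = 5.75
= avg=5.75, min=3, max=8


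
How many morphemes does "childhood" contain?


Word: "childhood"
Morphemes: child / -hood
Each morpheme carries meaning
= 2 morphemes


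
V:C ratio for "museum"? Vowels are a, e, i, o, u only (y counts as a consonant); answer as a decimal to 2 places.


Word: "museum"
Vowels (a,e,i,o,u): 3
Consonants: 3
Ratio = 3/3
= 1.00


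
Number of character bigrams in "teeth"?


Word: "teeth" (length 5)
Number of 2-grams = length - 2 + 1 = 5 - 2 + 1
= 4


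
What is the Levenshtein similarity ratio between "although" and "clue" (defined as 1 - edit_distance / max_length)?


Word 1: "although" (length 8)
Word 2: "clue" (length 4)
One optimal edit sequence:
  1. substitute 'a' -> 'c'  (+1)
  2. keep 'l'
  3. delete 't'  (+1)
  4. delete 'h'  (+1)
  5. delete 'o'  (+1)
  6. keep 'u'
  7. delete 'g'  (+1)
  8. substitute 'h' -> 'e'  (+1)
Edit distance = 6
Max length = max(8, 4) = 8
Similarity = 1 - 6/8
= 0.2500


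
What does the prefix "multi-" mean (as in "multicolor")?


Prefix: multi-
Example: multicolor (multi- + color)
Meaning = many


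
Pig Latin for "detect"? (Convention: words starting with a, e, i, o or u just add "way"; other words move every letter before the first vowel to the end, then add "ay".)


Word: "detect"
Starts with consonant(s) → move to end, add 'ay'
Consonant cluster: "d"
Pig Latin = "etectday"


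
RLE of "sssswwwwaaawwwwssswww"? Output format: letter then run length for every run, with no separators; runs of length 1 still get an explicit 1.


String: "sssswwwwaaawwwwssswww"
Scanning for consecutive runs:
  's' x 4
  'w' x 4
  'a' x 3
  'w' x 4
  's' x 3
  'w' x 3
RLE = "s4w4a3w4s3w3"


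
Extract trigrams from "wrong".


Word: "wrong" (length 5)
Number of trigrams = 5 - 3 + 1 = 3
  Position 0: "wro"
  Position 1: "ron"
  Position 2: "ong"
Trigrams = "wro", "ron", "ong"


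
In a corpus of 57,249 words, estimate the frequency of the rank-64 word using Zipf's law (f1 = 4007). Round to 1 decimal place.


Zipf's law: f(r) = f(1) / r
f(1) = 4007
f(64) = 4007 / 64
= 62.6 occurrences


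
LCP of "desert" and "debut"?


Word 1: "desert"
Word 2: "debut"
Comparing from start:
  Pos 0: 'd' == 'd'
  Pos 1: 'e' == 'e'
  Pos 2: 's' != 'b' (stop)
LCP = "de" (length 2)


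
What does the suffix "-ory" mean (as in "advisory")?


Suffix: -ory
As in: advisory -> advise + -ory, with a spelling change
Meaning = relating to / place for


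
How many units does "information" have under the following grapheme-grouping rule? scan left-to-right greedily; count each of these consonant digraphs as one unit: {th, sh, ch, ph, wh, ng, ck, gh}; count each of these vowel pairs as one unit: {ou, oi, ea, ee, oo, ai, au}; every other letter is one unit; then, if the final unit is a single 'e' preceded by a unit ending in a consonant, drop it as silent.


Word: "information" (11 letters)
Left-to-right scan:
  [1] 'i' (letter)
  [2] 'n' (letter)
  [3] 'f' (letter)
  [4] 'o' (letter)
  [5] 'r' (letter)
  [6] 'm' (letter)
  [7] 'a' (letter)
  [8] 't' (letter)
  [9] 'i' (letter)
  [10] 'o' (letter)
  [11] 'n' (letter)
Units from scan: 11
Sound units = 11 units


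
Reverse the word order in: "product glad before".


Original: "product glad before"
Words (1..n): product | glad | before
Reversed (n..1): before | glad | product
Result = "before glad product"


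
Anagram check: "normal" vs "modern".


Word 1: "normal" → sorted: almnor
Word 2: "modern" → sorted: demnor
Same letters? almnor != demnor
Anagram = No


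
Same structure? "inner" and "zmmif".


Pattern of "inner": [0, 1, 1, 2, 3]
Pattern of "zmmif": [0, 1, 1, 2, 3]
Patterns match
Same pattern = Yes


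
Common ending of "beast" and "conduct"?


Word 1: "beast"
Word 2: "conduct"
Comparing from end:
  Pos -1: 't' == 't'
  Pos -2: 's' != 'c' (stop)
LCS = "t" (length 1)


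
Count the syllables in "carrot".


Word: "carrot"
Syllable breakdown: car-rot
Counting: 2 parts
= 2 syllables


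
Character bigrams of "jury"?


Word: "jury" (length 4)
Number of bigrams = 4 - 2 + 1 = 3
  Position 0: "ju"
  Position 1: "ur"
  Position 2: "ry"
Bigrams = "ju", "ur", "ry"


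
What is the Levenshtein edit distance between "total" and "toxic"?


Word 1: "total" (length 5)
Word 2: "toxic" (length 5)
One optimal edit sequence (insert/delete/substitute each cost 1):
  1. keep 't'
  2. keep 'o'
  3. substitute 't' -> 'x'  (+1)
  4. substitute 'a' -> 'i'  (+1)
  5. substitute 'l' -> 'c'  (+1)
Total edit operations: 3
Edit distance = 3


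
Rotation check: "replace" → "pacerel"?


Word: "replace", Candidate: "pacerel"
Method: check if candidate is substring of word+word
"replacereplace" contains "pacerel"? No
Is rotation = No


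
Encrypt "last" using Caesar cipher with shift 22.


Word: "last"
Shift: 22
Each letter → (letter + shift) mod 26:
  'l' (11) + 22 = 7 → 'h'
  'a' (0) + 22 = 22 → 'w'
  's' (18) + 22 = 14 → 'o'
  't' (19) + 22 = 15 → 'p'
Result = "hwop"


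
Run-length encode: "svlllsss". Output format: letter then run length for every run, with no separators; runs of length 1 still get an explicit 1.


String: "svlllsss"
Scanning for consecutive runs:
  's' x 1
  'v' x 1
  'l' x 3
  's' x 3
RLE = "s1v1l3s3"


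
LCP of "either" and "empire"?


Word 1: "either"
Word 2: "empire"
Comparing from start:
  Pos 0: 'e' == 'e'
  Pos 1: 'i' != 'm' (stop)
LCP = "e" (length 1)


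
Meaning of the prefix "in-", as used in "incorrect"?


Prefix: in-
Example: incorrect (in- + correct)
Meaning = not / into


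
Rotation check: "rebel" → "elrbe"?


Word: "rebel", Candidate: "elrbe"
Method: check if candidate is substring of word+word
"rebelrebel" contains "elrbe"? No
Is rotation = No


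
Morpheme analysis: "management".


Word: "management"
Morphemes: manage / -ment
Each morpheme carries meaning
= 2 morphemes


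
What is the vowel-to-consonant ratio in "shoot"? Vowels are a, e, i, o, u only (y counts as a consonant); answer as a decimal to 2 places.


Word: "shoot"
Vowels (a,e,i,o,u): 2
Consonants: 3
Ratio = 2/3
= 0.67


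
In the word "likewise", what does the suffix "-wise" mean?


Suffix: -wise
Example: likewise = like + -wise
Meaning = in the manner of


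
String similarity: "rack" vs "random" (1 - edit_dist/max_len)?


Word 1: "rack" (length 4)
Word 2: "random" (length 6)
One optimal edit sequence:
  1. keep 'r'
  2. keep 'a'
  3. insert 'n'  (+1)
  4. insert 'd'  (+1)
  5. substitute 'c' -> 'o'  (+1)
  6. substitute 'k' -> 'm'  (+1)
Edit distance = 4
Max length = max(4, 6) = 6
Similarity = 1 - 4/6
= 0.3333


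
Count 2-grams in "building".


Word: "building" (length 8)
Number of 2-grams = length - 2 + 1 = 8 - 2 + 1
= 7


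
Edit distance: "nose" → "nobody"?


Word 1: "nose" (length 4)
Word 2: "nobody" (length 6)
One optimal edit sequence (insert/delete/substitute each cost 1):
  1. keep 'n'
  2. insert 'o'  (+1)
  3. insert 'b'  (+1)
  4. keep 'o'
  5. substitute 's' -> 'd'  (+1)
  6. substitute 'e' -> 'y'  (+1)
Total edit operations: 4
Edit distance = 4


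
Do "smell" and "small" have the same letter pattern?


Pattern of "smell": [0, 1, 2, 3, 3]
Pattern of "small": [0, 1, 2, 3, 3]
Patterns match
Same pattern = Yes


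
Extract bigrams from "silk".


Word: "silk" (length 4)
Number of bigrams = 4 - 2 + 1 = 3
  Position 0: "si"
  Position 1: "il"
  Position 2: "lk"
Bigrams = "si", "il", "lk"


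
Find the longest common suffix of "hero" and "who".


Word 1: "hero"
Word 2: "who"
Comparing from end:
  Pos -1: 'o' == 'o'
  Pos -2: 'r' != 'h' (stop)
LCS = "o" (length 1)


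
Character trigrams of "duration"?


Word: "duration" (length 8)
Number of trigrams = 8 - 3 + 1 = 6
  Position 0: "dur"
  Position 1: "ura"
  Position 2: "rat"
  Position 3: "ati"
  Position 4: "tio"
  Position 5: "ion"
Trigrams = "dur", "ura", "rat", "ati", "tio", "ion"


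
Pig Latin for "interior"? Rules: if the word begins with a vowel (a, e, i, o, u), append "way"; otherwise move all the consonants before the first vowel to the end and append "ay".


Word: "interior"
Starts with vowel → add 'way'
Pig Latin = "interiorway"


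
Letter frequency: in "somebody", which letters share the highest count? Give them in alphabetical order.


Word: "somebody"
Letter counts:
  'b': 1
  'd': 1
  'e': 1
  'm': 1
  'o': 2
  's': 1
  'y': 1
Maximum count = 2
Most frequent = 'o' (2 times each)


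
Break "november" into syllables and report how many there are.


Word: "november"
Syllable breakdown: no · vem · ber
Counting: 3 parts
= 3 syllables


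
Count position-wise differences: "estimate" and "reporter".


Comparing character by character (same length = 8):
  Pos 0: 'e' vs 'r' !=
  Pos 1: 's' vs 'e' !=
  Pos 2: 't' vs 'p' !=
  Pos 3: 'i' vs 'o' !=
  Pos 4: 'm' vs 'r' !=
  Pos 5: 'a' vs 't' !=
  Pos 6: 't' vs 'e' !=
  Pos 7: 'e' vs 'r' !=
Hamming distance = 8


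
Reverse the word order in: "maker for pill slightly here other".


Original: "maker for pill slightly here other"
Words (1..n): maker | for | pill | slightly | here | other
Reversed (n..1): other | here | slightly | pill | for | maker
Result = "other here slightly pill for maker"


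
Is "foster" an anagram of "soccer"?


Word 1: "soccer" → sorted: cceors
Word 2: "foster" → sorted: eforst
Same letters? cceors != eforst
Anagram = No


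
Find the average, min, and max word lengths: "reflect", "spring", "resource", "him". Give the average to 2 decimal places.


Lengths: "reflect"=7, "spring"=6, "resource"=8, "him"=3
Sum = 24, Count = 4
Average = 24/4 = 6.00
= avg=6.00, min=3, max=8


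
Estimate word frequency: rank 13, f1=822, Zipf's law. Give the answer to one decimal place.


Zipf's law: f(r) = f(1) / r
f(1) = 822
f(13) = 822 / 13
= 63.2 occurrences


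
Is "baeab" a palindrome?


Word: "baeab"
Reversed: "baeab"
Forward == Backward? baeab == baeab
Palindrome = Yes


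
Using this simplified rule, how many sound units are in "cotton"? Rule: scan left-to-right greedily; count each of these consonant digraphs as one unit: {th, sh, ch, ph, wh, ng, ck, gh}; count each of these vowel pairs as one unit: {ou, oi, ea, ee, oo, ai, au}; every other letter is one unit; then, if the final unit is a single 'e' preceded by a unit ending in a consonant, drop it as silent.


Word: "cotton" (6 letters)
Left-to-right scan:
  (1) 'c' (letter)
  (2) 'o' (letter)
  (3) 't' (letter)
  (4) 't' (letter)
  (5) 'o' (letter)
  (6) 'n' (letter)
Units from scan: 6
Sound units = 6 units


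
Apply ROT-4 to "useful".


Word: "useful"
Shift: 4
Each letter → (letter + shift) mod 26:
  'u' (20) + 4 = 24 → 'y'
  's' (18) + 4 = 22 → 'w'
  'e' (4) + 4 = 8 → 'i'
  'f' (5) + 4 = 9 → 'j'
  'u' (20) + 4 = 24 → 'y'
  'l' (11) + 4 = 15 → 'p'
Result = "ywijyp"


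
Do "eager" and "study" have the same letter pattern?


Pattern of "eager": [0, 1, 2, 0, 3]
Pattern of "study": [0, 1, 2, 3, 4]
Patterns do not match
Same pattern = No


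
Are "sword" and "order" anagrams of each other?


Word 1: "sword" → sorted: dorsw
Word 2: "order" → sorted: deorr
Same letters? dorsw != deorr
Anagram = No


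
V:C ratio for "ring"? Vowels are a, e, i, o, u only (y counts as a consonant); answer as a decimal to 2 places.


Word: "ring"
Vowels (a,e,i,o,u): 1
Consonants: 3
Ratio = 1/3
= 0.33


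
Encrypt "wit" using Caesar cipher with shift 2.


Word: "wit"
Shift: 2
Each letter → (letter + shift) mod 26:
  'w' (22) + 2 = 24 → 'y'
  'i' (8) + 2 = 10 → 'k'
  't' (19) + 2 = 21 → 'v'
Result = "ykv"


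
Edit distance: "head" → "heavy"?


Word 1: "head" (length 4)
Word 2: "heavy" (length 5)
One optimal edit sequence (insert/delete/substitute each cost 1):
  1. keep 'h'
  2. keep 'e'
  3. keep 'a'
  4. insert 'v'  (+1)
  5. substitute 'd' -> 'y'  (+1)
Total edit operations: 2
Edit distance = 2


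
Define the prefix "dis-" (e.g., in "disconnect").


Prefix: dis-
As in: disconnect -> dis- + connect
Meaning = not / opposite


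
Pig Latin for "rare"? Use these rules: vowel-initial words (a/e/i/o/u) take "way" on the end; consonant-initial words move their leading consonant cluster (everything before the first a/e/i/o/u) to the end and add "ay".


Word: "rare"
Starts with consonant(s) → move to end, add 'ay'
Consonant cluster: "r"
Pig Latin = "areray"


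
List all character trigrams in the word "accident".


Word: "accident" (length 8)
Number of trigrams = 8 - 3 + 1 = 6
  Position 0: "acc"
  Position 1: "cci"
  Position 2: "cid"
  Position 3: "ide"
  Position 4: "den"
  Position 5: "ent"
Trigrams = "acc", "cci", "cid", "ide", "den", "ent"


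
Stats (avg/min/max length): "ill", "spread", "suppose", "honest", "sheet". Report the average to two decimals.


Lengths: "ill"=3, "spread"=6, "suppose"=7, "honest"=6, "sheet"=5
Sum = 27, Count = 5
Average = 27/5 = 5.40
= avg=5.40, min=3, max=7


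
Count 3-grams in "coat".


Word: "coat" (length 4)
Number of 3-grams = length - 3 + 1 = 4 - 3 + 1
= 2


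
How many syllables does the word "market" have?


Word: "market"
Syllable breakdown: mar-ket
Counting: 2 parts
= 2 syllables


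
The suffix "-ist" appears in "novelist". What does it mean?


Suffix: -ist
As in: novelist -> novel + -ist
Meaning = one who practices


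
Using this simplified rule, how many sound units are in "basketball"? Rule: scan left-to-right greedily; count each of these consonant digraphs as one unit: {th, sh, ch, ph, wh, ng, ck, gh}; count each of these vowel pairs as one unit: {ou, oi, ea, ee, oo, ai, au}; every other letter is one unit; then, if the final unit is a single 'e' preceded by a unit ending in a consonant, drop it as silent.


Word: "basketball" (10 letters)
Left-to-right scan:
  1. 'b' (letter)
  2. 'a' (letter)
  3. 's' (letter)
  4. 'k' (letter)
  5. 'e' (letter)
  6. 't' (letter)
  7. 'b' (letter)
  8. 'a' (letter)
  9. 'l' (letter)
  10. 'l' (letter)
Units from scan: 10
Sound units = 10 units


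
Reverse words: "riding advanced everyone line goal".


Original: "riding advanced everyone line goal"
Words (1..n): riding | advanced | everyone | line | goal
Reversed (n..1): goal | line | everyone | advanced | riding
Result = "goal line everyone advanced riding"


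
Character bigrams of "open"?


Word: "open" (length 4)
Number of bigrams = 4 - 2 + 1 = 3
  Position 0: "op"
  Position 1: "pe"
  Position 2: "en"
Bigrams = "op", "pe", "en"


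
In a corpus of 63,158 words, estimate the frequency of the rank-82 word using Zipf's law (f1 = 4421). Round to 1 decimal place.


Zipf's law: f(r) = f(1) / r
f(1) = 4421
f(82) = 4421 / 82
= 53.9 occurrences


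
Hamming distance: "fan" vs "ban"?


Comparing character by character (same length = 3):
  Pos 0: 'f' vs 'b' !=
  Pos 1: 'a' vs 'a' =
  Pos 2: 'n' vs 'n' =
Hamming distance = 1


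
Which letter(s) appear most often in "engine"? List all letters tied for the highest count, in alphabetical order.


Word: "engine"
Letter counts:
  'e': 2
  'g': 1
  'i': 1
  'n': 2
Maximum count = 2
Most frequent = 'e', 'n' (2 times each)


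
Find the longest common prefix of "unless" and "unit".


Word 1: "unless"
Word 2: "unit"
Comparing from start:
  Pos 0: 'u' == 'u'
  Pos 1: 'n' == 'n'
  Pos 2: 'l' != 'i' (stop)
LCP = "un" (length 2)


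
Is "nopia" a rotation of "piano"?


Word: "piano", Candidate: "nopia"
Method: check if candidate is substring of word+word
"pianopiano" contains "nopia"? Yes
Is rotation = Yes


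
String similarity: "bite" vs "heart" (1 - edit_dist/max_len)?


Word 1: "bite" (length 4)
Word 2: "heart" (length 5)
One optimal edit sequence:
  1. insert 'h'  (+1)
  2. substitute 'b' -> 'e'  (+1)
  3. substitute 'i' -> 'a'  (+1)
  4. substitute 't' -> 'r'  (+1)
  5. substitute 'e' -> 't'  (+1)
Edit distance = 5
Max length = max(4, 5) = 5
Similarity = 1 - 5/5
= 0.0000


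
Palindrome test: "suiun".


Word: "suiun"
Reversed: "nuius"
Forward == Backward? suiun != nuius
Palindrome = No


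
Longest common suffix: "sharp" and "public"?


Word 1: "sharp"
Word 2: "public"
Comparing from end:
  Pos -1: 'p' != 'c' (stop)
LCS = "" (length 0)


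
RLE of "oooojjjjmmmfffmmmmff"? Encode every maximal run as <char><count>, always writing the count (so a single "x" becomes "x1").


String: "oooojjjjmmmfffmmmmff"
Scanning for consecutive runs:
  'o' x 4
  'j' x 4
  'm' x 3
  'f' x 3
  'm' x 4
  'f' x 2
RLE = "o4j4m3f3m4f2"


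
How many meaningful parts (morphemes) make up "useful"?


Word: "useful"
Morphemes: use | -ful
Each morpheme carries meaning
= 2 morphemes


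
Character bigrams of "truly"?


Word: "truly" (length 5)
Number of bigrams = 5 - 2 + 1 = 4
  Position 0: "tr"
  Position 1: "ru"
  Position 2: "ul"
  Position 3: "ly"
Bigrams = "tr", "ru", "ul", "ly"


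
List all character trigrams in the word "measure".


Word: "measure" (length 7)
Number of trigrams = 7 - 3 + 1 = 5
  Position 0: "mea"
  Position 1: "eas"
  Position 2: "asu"
  Position 3: "sur"
  Position 4: "ure"
Trigrams = "mea", "eas", "asu", "sur", "ure"


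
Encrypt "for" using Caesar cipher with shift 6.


Word: "for"
Shift: 6
Each letter → (letter + shift) mod 26:
  'f' (5) + 6 = 11 → 'l'
  'o' (14) + 6 = 20 → 'u'
  'r' (17) + 6 = 23 → 'x'
Result = "lux"


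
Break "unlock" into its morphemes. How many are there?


Word: "unlock"
Morphemes: un- + lock
Each morpheme carries meaning
= 2 morphemes


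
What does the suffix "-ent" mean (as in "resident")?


Suffix: -ent
Example: resident = reside + -ent, with a spelling change
Meaning = one who / that which
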